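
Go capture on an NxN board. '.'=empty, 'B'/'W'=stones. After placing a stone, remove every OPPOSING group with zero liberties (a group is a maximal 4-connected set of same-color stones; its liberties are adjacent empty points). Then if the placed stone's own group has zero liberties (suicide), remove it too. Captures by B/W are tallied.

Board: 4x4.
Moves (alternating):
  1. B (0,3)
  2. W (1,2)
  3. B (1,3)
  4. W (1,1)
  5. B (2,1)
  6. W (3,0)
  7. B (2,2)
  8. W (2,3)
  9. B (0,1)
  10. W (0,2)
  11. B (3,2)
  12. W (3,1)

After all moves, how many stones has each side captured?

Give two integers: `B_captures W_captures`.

Answer: 0 2

Derivation:
Move 1: B@(0,3) -> caps B=0 W=0
Move 2: W@(1,2) -> caps B=0 W=0
Move 3: B@(1,3) -> caps B=0 W=0
Move 4: W@(1,1) -> caps B=0 W=0
Move 5: B@(2,1) -> caps B=0 W=0
Move 6: W@(3,0) -> caps B=0 W=0
Move 7: B@(2,2) -> caps B=0 W=0
Move 8: W@(2,3) -> caps B=0 W=0
Move 9: B@(0,1) -> caps B=0 W=0
Move 10: W@(0,2) -> caps B=0 W=2
Move 11: B@(3,2) -> caps B=0 W=2
Move 12: W@(3,1) -> caps B=0 W=2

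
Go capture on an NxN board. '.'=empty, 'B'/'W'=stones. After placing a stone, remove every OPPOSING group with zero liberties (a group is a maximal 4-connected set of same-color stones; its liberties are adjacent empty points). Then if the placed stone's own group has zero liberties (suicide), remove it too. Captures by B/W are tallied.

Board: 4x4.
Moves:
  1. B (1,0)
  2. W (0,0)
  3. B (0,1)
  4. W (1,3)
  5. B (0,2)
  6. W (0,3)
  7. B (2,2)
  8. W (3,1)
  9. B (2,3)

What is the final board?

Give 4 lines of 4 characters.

Answer: .BBW
B..W
..BB
.W..

Derivation:
Move 1: B@(1,0) -> caps B=0 W=0
Move 2: W@(0,0) -> caps B=0 W=0
Move 3: B@(0,1) -> caps B=1 W=0
Move 4: W@(1,3) -> caps B=1 W=0
Move 5: B@(0,2) -> caps B=1 W=0
Move 6: W@(0,3) -> caps B=1 W=0
Move 7: B@(2,2) -> caps B=1 W=0
Move 8: W@(3,1) -> caps B=1 W=0
Move 9: B@(2,3) -> caps B=1 W=0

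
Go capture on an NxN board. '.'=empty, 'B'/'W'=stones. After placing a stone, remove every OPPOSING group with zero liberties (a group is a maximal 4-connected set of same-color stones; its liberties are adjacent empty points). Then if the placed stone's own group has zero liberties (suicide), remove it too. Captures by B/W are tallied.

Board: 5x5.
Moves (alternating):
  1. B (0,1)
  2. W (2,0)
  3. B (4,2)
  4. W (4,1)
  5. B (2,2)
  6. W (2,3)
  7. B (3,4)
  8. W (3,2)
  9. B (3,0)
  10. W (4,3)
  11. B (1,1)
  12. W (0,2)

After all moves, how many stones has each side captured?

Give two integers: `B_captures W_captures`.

Answer: 0 1

Derivation:
Move 1: B@(0,1) -> caps B=0 W=0
Move 2: W@(2,0) -> caps B=0 W=0
Move 3: B@(4,2) -> caps B=0 W=0
Move 4: W@(4,1) -> caps B=0 W=0
Move 5: B@(2,2) -> caps B=0 W=0
Move 6: W@(2,3) -> caps B=0 W=0
Move 7: B@(3,4) -> caps B=0 W=0
Move 8: W@(3,2) -> caps B=0 W=0
Move 9: B@(3,0) -> caps B=0 W=0
Move 10: W@(4,3) -> caps B=0 W=1
Move 11: B@(1,1) -> caps B=0 W=1
Move 12: W@(0,2) -> caps B=0 W=1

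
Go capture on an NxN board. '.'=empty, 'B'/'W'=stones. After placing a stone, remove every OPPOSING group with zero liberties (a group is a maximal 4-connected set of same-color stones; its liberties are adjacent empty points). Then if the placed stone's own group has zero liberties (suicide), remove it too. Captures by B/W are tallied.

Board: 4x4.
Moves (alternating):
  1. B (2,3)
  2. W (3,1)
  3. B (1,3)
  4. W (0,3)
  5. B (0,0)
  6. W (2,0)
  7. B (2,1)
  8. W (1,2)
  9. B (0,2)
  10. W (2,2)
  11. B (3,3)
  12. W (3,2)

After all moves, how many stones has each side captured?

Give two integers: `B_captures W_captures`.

Move 1: B@(2,3) -> caps B=0 W=0
Move 2: W@(3,1) -> caps B=0 W=0
Move 3: B@(1,3) -> caps B=0 W=0
Move 4: W@(0,3) -> caps B=0 W=0
Move 5: B@(0,0) -> caps B=0 W=0
Move 6: W@(2,0) -> caps B=0 W=0
Move 7: B@(2,1) -> caps B=0 W=0
Move 8: W@(1,2) -> caps B=0 W=0
Move 9: B@(0,2) -> caps B=1 W=0
Move 10: W@(2,2) -> caps B=1 W=0
Move 11: B@(3,3) -> caps B=1 W=0
Move 12: W@(3,2) -> caps B=1 W=0

Answer: 1 0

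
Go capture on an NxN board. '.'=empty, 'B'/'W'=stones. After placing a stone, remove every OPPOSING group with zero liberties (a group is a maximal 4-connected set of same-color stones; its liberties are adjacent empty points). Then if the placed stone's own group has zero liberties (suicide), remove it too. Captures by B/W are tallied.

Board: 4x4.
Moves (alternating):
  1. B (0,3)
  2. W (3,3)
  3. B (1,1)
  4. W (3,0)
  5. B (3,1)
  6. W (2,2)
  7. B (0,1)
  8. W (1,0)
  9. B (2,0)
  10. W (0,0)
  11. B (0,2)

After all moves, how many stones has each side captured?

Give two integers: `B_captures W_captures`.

Answer: 1 0

Derivation:
Move 1: B@(0,3) -> caps B=0 W=0
Move 2: W@(3,3) -> caps B=0 W=0
Move 3: B@(1,1) -> caps B=0 W=0
Move 4: W@(3,0) -> caps B=0 W=0
Move 5: B@(3,1) -> caps B=0 W=0
Move 6: W@(2,2) -> caps B=0 W=0
Move 7: B@(0,1) -> caps B=0 W=0
Move 8: W@(1,0) -> caps B=0 W=0
Move 9: B@(2,0) -> caps B=1 W=0
Move 10: W@(0,0) -> caps B=1 W=0
Move 11: B@(0,2) -> caps B=1 W=0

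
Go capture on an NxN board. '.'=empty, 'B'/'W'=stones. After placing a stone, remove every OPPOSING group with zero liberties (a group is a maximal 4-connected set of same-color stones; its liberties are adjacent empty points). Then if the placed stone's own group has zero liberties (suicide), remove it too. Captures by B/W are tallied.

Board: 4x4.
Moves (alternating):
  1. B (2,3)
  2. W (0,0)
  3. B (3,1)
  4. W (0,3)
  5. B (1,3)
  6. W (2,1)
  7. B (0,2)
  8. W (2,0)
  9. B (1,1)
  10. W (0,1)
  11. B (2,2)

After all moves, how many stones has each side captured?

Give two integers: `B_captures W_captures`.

Answer: 1 0

Derivation:
Move 1: B@(2,3) -> caps B=0 W=0
Move 2: W@(0,0) -> caps B=0 W=0
Move 3: B@(3,1) -> caps B=0 W=0
Move 4: W@(0,3) -> caps B=0 W=0
Move 5: B@(1,3) -> caps B=0 W=0
Move 6: W@(2,1) -> caps B=0 W=0
Move 7: B@(0,2) -> caps B=1 W=0
Move 8: W@(2,0) -> caps B=1 W=0
Move 9: B@(1,1) -> caps B=1 W=0
Move 10: W@(0,1) -> caps B=1 W=0
Move 11: B@(2,2) -> caps B=1 W=0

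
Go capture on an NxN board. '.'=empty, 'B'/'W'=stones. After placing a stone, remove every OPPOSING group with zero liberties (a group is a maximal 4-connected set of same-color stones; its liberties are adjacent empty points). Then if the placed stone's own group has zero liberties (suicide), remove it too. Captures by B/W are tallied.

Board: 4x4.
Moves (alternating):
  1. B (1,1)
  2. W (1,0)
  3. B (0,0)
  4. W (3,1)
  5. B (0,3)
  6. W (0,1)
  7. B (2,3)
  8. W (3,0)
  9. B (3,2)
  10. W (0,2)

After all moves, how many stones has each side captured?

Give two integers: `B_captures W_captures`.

Answer: 0 1

Derivation:
Move 1: B@(1,1) -> caps B=0 W=0
Move 2: W@(1,0) -> caps B=0 W=0
Move 3: B@(0,0) -> caps B=0 W=0
Move 4: W@(3,1) -> caps B=0 W=0
Move 5: B@(0,3) -> caps B=0 W=0
Move 6: W@(0,1) -> caps B=0 W=1
Move 7: B@(2,3) -> caps B=0 W=1
Move 8: W@(3,0) -> caps B=0 W=1
Move 9: B@(3,2) -> caps B=0 W=1
Move 10: W@(0,2) -> caps B=0 W=1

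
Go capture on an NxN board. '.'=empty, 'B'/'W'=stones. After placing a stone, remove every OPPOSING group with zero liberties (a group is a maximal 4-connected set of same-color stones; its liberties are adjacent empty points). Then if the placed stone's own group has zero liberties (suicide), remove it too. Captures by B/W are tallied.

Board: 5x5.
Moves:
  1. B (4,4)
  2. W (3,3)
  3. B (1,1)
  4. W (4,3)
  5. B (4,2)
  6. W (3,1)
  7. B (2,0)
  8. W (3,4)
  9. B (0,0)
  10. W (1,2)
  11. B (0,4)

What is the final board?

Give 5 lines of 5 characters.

Move 1: B@(4,4) -> caps B=0 W=0
Move 2: W@(3,3) -> caps B=0 W=0
Move 3: B@(1,1) -> caps B=0 W=0
Move 4: W@(4,3) -> caps B=0 W=0
Move 5: B@(4,2) -> caps B=0 W=0
Move 6: W@(3,1) -> caps B=0 W=0
Move 7: B@(2,0) -> caps B=0 W=0
Move 8: W@(3,4) -> caps B=0 W=1
Move 9: B@(0,0) -> caps B=0 W=1
Move 10: W@(1,2) -> caps B=0 W=1
Move 11: B@(0,4) -> caps B=0 W=1

Answer: B...B
.BW..
B....
.W.WW
..BW.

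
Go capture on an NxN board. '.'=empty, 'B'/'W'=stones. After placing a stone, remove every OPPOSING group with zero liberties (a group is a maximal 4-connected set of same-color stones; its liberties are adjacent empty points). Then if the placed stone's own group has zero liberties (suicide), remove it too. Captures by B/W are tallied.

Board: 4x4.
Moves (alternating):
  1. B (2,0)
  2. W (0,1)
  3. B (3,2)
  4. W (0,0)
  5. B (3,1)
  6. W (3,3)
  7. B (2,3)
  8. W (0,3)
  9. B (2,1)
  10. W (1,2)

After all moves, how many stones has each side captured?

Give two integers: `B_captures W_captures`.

Move 1: B@(2,0) -> caps B=0 W=0
Move 2: W@(0,1) -> caps B=0 W=0
Move 3: B@(3,2) -> caps B=0 W=0
Move 4: W@(0,0) -> caps B=0 W=0
Move 5: B@(3,1) -> caps B=0 W=0
Move 6: W@(3,3) -> caps B=0 W=0
Move 7: B@(2,3) -> caps B=1 W=0
Move 8: W@(0,3) -> caps B=1 W=0
Move 9: B@(2,1) -> caps B=1 W=0
Move 10: W@(1,2) -> caps B=1 W=0

Answer: 1 0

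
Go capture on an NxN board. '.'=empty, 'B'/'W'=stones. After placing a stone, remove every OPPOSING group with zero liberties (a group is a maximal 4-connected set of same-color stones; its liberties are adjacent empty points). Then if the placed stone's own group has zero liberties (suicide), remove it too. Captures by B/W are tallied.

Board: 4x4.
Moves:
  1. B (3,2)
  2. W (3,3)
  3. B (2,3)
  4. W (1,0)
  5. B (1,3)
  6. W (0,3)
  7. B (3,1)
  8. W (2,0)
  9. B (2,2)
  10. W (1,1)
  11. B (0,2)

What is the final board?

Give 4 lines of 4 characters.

Answer: ..B.
WW.B
W.BB
.BB.

Derivation:
Move 1: B@(3,2) -> caps B=0 W=0
Move 2: W@(3,3) -> caps B=0 W=0
Move 3: B@(2,3) -> caps B=1 W=0
Move 4: W@(1,0) -> caps B=1 W=0
Move 5: B@(1,3) -> caps B=1 W=0
Move 6: W@(0,3) -> caps B=1 W=0
Move 7: B@(3,1) -> caps B=1 W=0
Move 8: W@(2,0) -> caps B=1 W=0
Move 9: B@(2,2) -> caps B=1 W=0
Move 10: W@(1,1) -> caps B=1 W=0
Move 11: B@(0,2) -> caps B=2 W=0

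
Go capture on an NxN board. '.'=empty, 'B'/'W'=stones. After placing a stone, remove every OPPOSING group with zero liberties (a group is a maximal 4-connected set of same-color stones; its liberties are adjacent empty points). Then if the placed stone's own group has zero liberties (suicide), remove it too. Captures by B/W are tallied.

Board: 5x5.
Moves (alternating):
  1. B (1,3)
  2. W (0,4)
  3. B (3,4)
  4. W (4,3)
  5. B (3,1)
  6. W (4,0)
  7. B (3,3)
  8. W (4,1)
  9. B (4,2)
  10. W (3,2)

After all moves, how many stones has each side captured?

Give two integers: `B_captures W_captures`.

Move 1: B@(1,3) -> caps B=0 W=0
Move 2: W@(0,4) -> caps B=0 W=0
Move 3: B@(3,4) -> caps B=0 W=0
Move 4: W@(4,3) -> caps B=0 W=0
Move 5: B@(3,1) -> caps B=0 W=0
Move 6: W@(4,0) -> caps B=0 W=0
Move 7: B@(3,3) -> caps B=0 W=0
Move 8: W@(4,1) -> caps B=0 W=0
Move 9: B@(4,2) -> caps B=0 W=0
Move 10: W@(3,2) -> caps B=0 W=1

Answer: 0 1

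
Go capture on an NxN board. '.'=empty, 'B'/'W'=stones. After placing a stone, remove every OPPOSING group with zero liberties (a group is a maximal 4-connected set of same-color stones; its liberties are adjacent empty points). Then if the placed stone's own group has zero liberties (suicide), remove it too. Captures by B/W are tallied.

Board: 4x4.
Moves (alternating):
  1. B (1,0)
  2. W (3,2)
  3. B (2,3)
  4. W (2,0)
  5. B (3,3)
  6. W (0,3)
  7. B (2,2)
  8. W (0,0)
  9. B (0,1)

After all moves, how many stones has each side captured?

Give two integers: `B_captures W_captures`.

Answer: 1 0

Derivation:
Move 1: B@(1,0) -> caps B=0 W=0
Move 2: W@(3,2) -> caps B=0 W=0
Move 3: B@(2,3) -> caps B=0 W=0
Move 4: W@(2,0) -> caps B=0 W=0
Move 5: B@(3,3) -> caps B=0 W=0
Move 6: W@(0,3) -> caps B=0 W=0
Move 7: B@(2,2) -> caps B=0 W=0
Move 8: W@(0,0) -> caps B=0 W=0
Move 9: B@(0,1) -> caps B=1 W=0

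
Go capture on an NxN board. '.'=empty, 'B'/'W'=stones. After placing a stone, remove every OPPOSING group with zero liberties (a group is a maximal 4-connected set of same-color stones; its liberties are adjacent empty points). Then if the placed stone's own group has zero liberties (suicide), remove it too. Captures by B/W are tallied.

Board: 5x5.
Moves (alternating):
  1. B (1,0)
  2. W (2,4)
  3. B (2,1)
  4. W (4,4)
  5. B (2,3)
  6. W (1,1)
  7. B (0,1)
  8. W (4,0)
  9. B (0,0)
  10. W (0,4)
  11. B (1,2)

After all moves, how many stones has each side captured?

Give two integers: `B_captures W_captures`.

Answer: 1 0

Derivation:
Move 1: B@(1,0) -> caps B=0 W=0
Move 2: W@(2,4) -> caps B=0 W=0
Move 3: B@(2,1) -> caps B=0 W=0
Move 4: W@(4,4) -> caps B=0 W=0
Move 5: B@(2,3) -> caps B=0 W=0
Move 6: W@(1,1) -> caps B=0 W=0
Move 7: B@(0,1) -> caps B=0 W=0
Move 8: W@(4,0) -> caps B=0 W=0
Move 9: B@(0,0) -> caps B=0 W=0
Move 10: W@(0,4) -> caps B=0 W=0
Move 11: B@(1,2) -> caps B=1 W=0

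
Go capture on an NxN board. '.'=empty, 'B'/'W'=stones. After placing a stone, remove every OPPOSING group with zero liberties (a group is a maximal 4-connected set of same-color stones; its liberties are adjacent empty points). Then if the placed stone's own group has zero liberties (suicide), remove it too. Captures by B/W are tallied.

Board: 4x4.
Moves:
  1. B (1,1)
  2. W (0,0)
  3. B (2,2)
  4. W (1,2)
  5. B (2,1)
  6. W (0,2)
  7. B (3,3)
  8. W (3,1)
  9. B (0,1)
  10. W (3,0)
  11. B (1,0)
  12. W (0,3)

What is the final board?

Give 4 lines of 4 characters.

Answer: .BWW
BBW.
.BB.
WW.B

Derivation:
Move 1: B@(1,1) -> caps B=0 W=0
Move 2: W@(0,0) -> caps B=0 W=0
Move 3: B@(2,2) -> caps B=0 W=0
Move 4: W@(1,2) -> caps B=0 W=0
Move 5: B@(2,1) -> caps B=0 W=0
Move 6: W@(0,2) -> caps B=0 W=0
Move 7: B@(3,3) -> caps B=0 W=0
Move 8: W@(3,1) -> caps B=0 W=0
Move 9: B@(0,1) -> caps B=0 W=0
Move 10: W@(3,0) -> caps B=0 W=0
Move 11: B@(1,0) -> caps B=1 W=0
Move 12: W@(0,3) -> caps B=1 W=0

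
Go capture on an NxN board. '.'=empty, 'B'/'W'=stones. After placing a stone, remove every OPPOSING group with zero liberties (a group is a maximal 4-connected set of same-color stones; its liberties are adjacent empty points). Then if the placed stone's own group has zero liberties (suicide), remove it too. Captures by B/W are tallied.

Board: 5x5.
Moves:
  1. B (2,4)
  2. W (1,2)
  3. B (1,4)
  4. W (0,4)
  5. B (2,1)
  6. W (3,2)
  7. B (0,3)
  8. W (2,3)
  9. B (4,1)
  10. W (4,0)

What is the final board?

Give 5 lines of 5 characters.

Move 1: B@(2,4) -> caps B=0 W=0
Move 2: W@(1,2) -> caps B=0 W=0
Move 3: B@(1,4) -> caps B=0 W=0
Move 4: W@(0,4) -> caps B=0 W=0
Move 5: B@(2,1) -> caps B=0 W=0
Move 6: W@(3,2) -> caps B=0 W=0
Move 7: B@(0,3) -> caps B=1 W=0
Move 8: W@(2,3) -> caps B=1 W=0
Move 9: B@(4,1) -> caps B=1 W=0
Move 10: W@(4,0) -> caps B=1 W=0

Answer: ...B.
..W.B
.B.WB
..W..
WB...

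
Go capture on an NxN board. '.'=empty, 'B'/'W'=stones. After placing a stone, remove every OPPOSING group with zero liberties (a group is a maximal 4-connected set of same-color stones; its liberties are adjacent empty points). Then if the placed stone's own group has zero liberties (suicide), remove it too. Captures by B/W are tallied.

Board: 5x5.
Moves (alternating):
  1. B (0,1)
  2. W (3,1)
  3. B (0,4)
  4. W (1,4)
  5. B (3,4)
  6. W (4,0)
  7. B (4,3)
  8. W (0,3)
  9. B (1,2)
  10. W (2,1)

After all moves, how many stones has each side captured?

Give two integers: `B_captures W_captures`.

Move 1: B@(0,1) -> caps B=0 W=0
Move 2: W@(3,1) -> caps B=0 W=0
Move 3: B@(0,4) -> caps B=0 W=0
Move 4: W@(1,4) -> caps B=0 W=0
Move 5: B@(3,4) -> caps B=0 W=0
Move 6: W@(4,0) -> caps B=0 W=0
Move 7: B@(4,3) -> caps B=0 W=0
Move 8: W@(0,3) -> caps B=0 W=1
Move 9: B@(1,2) -> caps B=0 W=1
Move 10: W@(2,1) -> caps B=0 W=1

Answer: 0 1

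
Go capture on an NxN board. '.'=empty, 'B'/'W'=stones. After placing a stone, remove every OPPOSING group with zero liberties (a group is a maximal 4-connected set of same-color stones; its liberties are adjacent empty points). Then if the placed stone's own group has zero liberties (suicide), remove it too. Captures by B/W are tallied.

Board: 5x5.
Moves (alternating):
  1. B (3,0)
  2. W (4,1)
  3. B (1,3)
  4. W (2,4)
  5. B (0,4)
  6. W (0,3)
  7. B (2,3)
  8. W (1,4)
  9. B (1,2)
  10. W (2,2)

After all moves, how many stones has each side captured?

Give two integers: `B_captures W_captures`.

Move 1: B@(3,0) -> caps B=0 W=0
Move 2: W@(4,1) -> caps B=0 W=0
Move 3: B@(1,3) -> caps B=0 W=0
Move 4: W@(2,4) -> caps B=0 W=0
Move 5: B@(0,4) -> caps B=0 W=0
Move 6: W@(0,3) -> caps B=0 W=0
Move 7: B@(2,3) -> caps B=0 W=0
Move 8: W@(1,4) -> caps B=0 W=1
Move 9: B@(1,2) -> caps B=0 W=1
Move 10: W@(2,2) -> caps B=0 W=1

Answer: 0 1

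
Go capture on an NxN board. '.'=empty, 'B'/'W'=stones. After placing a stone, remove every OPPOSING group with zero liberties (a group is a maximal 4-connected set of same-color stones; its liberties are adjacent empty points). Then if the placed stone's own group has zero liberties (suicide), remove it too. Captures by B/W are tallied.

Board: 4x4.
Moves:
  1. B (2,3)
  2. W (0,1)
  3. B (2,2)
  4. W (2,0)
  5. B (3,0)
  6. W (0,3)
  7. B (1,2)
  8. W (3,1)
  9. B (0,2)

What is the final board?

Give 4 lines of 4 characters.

Move 1: B@(2,3) -> caps B=0 W=0
Move 2: W@(0,1) -> caps B=0 W=0
Move 3: B@(2,2) -> caps B=0 W=0
Move 4: W@(2,0) -> caps B=0 W=0
Move 5: B@(3,0) -> caps B=0 W=0
Move 6: W@(0,3) -> caps B=0 W=0
Move 7: B@(1,2) -> caps B=0 W=0
Move 8: W@(3,1) -> caps B=0 W=1
Move 9: B@(0,2) -> caps B=0 W=1

Answer: .WBW
..B.
W.BB
.W..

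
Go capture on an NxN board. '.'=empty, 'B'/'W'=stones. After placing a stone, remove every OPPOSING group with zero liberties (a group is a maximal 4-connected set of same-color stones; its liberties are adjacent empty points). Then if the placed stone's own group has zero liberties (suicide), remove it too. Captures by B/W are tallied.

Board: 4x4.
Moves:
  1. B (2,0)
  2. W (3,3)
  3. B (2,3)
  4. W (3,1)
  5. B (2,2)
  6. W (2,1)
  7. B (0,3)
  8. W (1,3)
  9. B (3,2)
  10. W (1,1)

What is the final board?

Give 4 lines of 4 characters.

Move 1: B@(2,0) -> caps B=0 W=0
Move 2: W@(3,3) -> caps B=0 W=0
Move 3: B@(2,3) -> caps B=0 W=0
Move 4: W@(3,1) -> caps B=0 W=0
Move 5: B@(2,2) -> caps B=0 W=0
Move 6: W@(2,1) -> caps B=0 W=0
Move 7: B@(0,3) -> caps B=0 W=0
Move 8: W@(1,3) -> caps B=0 W=0
Move 9: B@(3,2) -> caps B=1 W=0
Move 10: W@(1,1) -> caps B=1 W=0

Answer: ...B
.W.W
BWBB
.WB.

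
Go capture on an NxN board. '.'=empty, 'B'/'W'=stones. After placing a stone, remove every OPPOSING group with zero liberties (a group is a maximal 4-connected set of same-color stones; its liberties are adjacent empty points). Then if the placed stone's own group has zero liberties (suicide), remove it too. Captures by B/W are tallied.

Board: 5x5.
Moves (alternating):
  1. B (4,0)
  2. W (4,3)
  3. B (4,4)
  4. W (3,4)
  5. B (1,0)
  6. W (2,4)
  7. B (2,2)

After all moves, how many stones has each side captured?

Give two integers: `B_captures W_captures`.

Answer: 0 1

Derivation:
Move 1: B@(4,0) -> caps B=0 W=0
Move 2: W@(4,3) -> caps B=0 W=0
Move 3: B@(4,4) -> caps B=0 W=0
Move 4: W@(3,4) -> caps B=0 W=1
Move 5: B@(1,0) -> caps B=0 W=1
Move 6: W@(2,4) -> caps B=0 W=1
Move 7: B@(2,2) -> caps B=0 W=1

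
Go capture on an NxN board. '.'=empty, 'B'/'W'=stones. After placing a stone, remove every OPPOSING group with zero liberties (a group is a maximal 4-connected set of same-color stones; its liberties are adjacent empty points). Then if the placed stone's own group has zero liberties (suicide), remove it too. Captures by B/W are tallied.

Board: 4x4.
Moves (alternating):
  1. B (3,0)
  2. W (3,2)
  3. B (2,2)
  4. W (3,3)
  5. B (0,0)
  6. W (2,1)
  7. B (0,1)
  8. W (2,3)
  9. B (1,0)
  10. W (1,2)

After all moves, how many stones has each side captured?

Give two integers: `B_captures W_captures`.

Answer: 0 1

Derivation:
Move 1: B@(3,0) -> caps B=0 W=0
Move 2: W@(3,2) -> caps B=0 W=0
Move 3: B@(2,2) -> caps B=0 W=0
Move 4: W@(3,3) -> caps B=0 W=0
Move 5: B@(0,0) -> caps B=0 W=0
Move 6: W@(2,1) -> caps B=0 W=0
Move 7: B@(0,1) -> caps B=0 W=0
Move 8: W@(2,3) -> caps B=0 W=0
Move 9: B@(1,0) -> caps B=0 W=0
Move 10: W@(1,2) -> caps B=0 W=1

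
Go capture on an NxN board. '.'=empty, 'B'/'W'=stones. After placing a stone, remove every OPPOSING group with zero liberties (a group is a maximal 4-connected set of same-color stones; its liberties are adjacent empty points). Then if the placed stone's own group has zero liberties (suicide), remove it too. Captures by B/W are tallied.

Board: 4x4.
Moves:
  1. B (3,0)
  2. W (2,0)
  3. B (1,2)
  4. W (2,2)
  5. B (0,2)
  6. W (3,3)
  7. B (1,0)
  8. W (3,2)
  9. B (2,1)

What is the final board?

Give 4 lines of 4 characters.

Move 1: B@(3,0) -> caps B=0 W=0
Move 2: W@(2,0) -> caps B=0 W=0
Move 3: B@(1,2) -> caps B=0 W=0
Move 4: W@(2,2) -> caps B=0 W=0
Move 5: B@(0,2) -> caps B=0 W=0
Move 6: W@(3,3) -> caps B=0 W=0
Move 7: B@(1,0) -> caps B=0 W=0
Move 8: W@(3,2) -> caps B=0 W=0
Move 9: B@(2,1) -> caps B=1 W=0

Answer: ..B.
B.B.
.BW.
B.WW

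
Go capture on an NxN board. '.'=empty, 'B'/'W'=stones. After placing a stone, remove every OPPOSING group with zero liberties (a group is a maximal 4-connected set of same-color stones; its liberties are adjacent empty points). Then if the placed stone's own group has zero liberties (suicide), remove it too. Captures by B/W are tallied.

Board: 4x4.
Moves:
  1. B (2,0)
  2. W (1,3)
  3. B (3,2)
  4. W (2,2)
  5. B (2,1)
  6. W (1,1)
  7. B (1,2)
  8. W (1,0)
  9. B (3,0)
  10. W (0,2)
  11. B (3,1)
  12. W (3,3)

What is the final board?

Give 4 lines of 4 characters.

Answer: ..W.
WW.W
..W.
...W

Derivation:
Move 1: B@(2,0) -> caps B=0 W=0
Move 2: W@(1,3) -> caps B=0 W=0
Move 3: B@(3,2) -> caps B=0 W=0
Move 4: W@(2,2) -> caps B=0 W=0
Move 5: B@(2,1) -> caps B=0 W=0
Move 6: W@(1,1) -> caps B=0 W=0
Move 7: B@(1,2) -> caps B=0 W=0
Move 8: W@(1,0) -> caps B=0 W=0
Move 9: B@(3,0) -> caps B=0 W=0
Move 10: W@(0,2) -> caps B=0 W=1
Move 11: B@(3,1) -> caps B=0 W=1
Move 12: W@(3,3) -> caps B=0 W=6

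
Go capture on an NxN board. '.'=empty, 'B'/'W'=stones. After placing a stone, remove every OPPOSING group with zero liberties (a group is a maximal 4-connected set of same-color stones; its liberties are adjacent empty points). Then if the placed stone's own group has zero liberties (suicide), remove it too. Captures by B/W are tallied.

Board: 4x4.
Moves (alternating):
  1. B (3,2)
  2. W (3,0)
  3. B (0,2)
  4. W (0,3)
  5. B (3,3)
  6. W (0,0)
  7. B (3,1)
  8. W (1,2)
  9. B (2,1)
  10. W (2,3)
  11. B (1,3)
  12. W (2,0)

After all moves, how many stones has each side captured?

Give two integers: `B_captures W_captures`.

Move 1: B@(3,2) -> caps B=0 W=0
Move 2: W@(3,0) -> caps B=0 W=0
Move 3: B@(0,2) -> caps B=0 W=0
Move 4: W@(0,3) -> caps B=0 W=0
Move 5: B@(3,3) -> caps B=0 W=0
Move 6: W@(0,0) -> caps B=0 W=0
Move 7: B@(3,1) -> caps B=0 W=0
Move 8: W@(1,2) -> caps B=0 W=0
Move 9: B@(2,1) -> caps B=0 W=0
Move 10: W@(2,3) -> caps B=0 W=0
Move 11: B@(1,3) -> caps B=1 W=0
Move 12: W@(2,0) -> caps B=1 W=0

Answer: 1 0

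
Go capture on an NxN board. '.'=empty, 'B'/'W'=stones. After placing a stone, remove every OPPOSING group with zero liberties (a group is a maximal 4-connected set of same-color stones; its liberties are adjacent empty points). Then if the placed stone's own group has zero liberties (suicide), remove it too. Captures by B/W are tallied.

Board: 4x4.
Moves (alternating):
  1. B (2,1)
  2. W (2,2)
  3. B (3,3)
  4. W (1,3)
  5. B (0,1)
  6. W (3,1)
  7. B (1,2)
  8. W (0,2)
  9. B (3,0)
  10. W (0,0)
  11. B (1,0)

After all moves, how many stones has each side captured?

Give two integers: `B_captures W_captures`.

Answer: 1 0

Derivation:
Move 1: B@(2,1) -> caps B=0 W=0
Move 2: W@(2,2) -> caps B=0 W=0
Move 3: B@(3,3) -> caps B=0 W=0
Move 4: W@(1,3) -> caps B=0 W=0
Move 5: B@(0,1) -> caps B=0 W=0
Move 6: W@(3,1) -> caps B=0 W=0
Move 7: B@(1,2) -> caps B=0 W=0
Move 8: W@(0,2) -> caps B=0 W=0
Move 9: B@(3,0) -> caps B=0 W=0
Move 10: W@(0,0) -> caps B=0 W=0
Move 11: B@(1,0) -> caps B=1 W=0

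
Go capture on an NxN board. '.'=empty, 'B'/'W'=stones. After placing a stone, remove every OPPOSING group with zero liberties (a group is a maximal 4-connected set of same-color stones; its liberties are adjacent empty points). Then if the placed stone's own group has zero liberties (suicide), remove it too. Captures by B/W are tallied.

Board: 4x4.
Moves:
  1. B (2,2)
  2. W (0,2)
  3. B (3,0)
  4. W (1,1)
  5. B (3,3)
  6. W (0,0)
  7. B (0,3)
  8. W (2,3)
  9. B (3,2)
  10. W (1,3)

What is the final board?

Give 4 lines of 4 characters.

Answer: W.W.
.W.W
..BW
B.BB

Derivation:
Move 1: B@(2,2) -> caps B=0 W=0
Move 2: W@(0,2) -> caps B=0 W=0
Move 3: B@(3,0) -> caps B=0 W=0
Move 4: W@(1,1) -> caps B=0 W=0
Move 5: B@(3,3) -> caps B=0 W=0
Move 6: W@(0,0) -> caps B=0 W=0
Move 7: B@(0,3) -> caps B=0 W=0
Move 8: W@(2,3) -> caps B=0 W=0
Move 9: B@(3,2) -> caps B=0 W=0
Move 10: W@(1,3) -> caps B=0 W=1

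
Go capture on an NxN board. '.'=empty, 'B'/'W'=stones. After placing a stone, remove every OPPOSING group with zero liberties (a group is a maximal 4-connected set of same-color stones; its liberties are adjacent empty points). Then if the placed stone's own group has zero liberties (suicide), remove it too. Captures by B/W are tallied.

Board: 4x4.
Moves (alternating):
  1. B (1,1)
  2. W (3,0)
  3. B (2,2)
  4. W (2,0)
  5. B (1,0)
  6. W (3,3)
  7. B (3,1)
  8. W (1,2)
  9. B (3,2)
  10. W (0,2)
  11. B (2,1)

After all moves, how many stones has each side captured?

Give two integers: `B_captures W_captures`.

Answer: 2 0

Derivation:
Move 1: B@(1,1) -> caps B=0 W=0
Move 2: W@(3,0) -> caps B=0 W=0
Move 3: B@(2,2) -> caps B=0 W=0
Move 4: W@(2,0) -> caps B=0 W=0
Move 5: B@(1,0) -> caps B=0 W=0
Move 6: W@(3,3) -> caps B=0 W=0
Move 7: B@(3,1) -> caps B=0 W=0
Move 8: W@(1,2) -> caps B=0 W=0
Move 9: B@(3,2) -> caps B=0 W=0
Move 10: W@(0,2) -> caps B=0 W=0
Move 11: B@(2,1) -> caps B=2 W=0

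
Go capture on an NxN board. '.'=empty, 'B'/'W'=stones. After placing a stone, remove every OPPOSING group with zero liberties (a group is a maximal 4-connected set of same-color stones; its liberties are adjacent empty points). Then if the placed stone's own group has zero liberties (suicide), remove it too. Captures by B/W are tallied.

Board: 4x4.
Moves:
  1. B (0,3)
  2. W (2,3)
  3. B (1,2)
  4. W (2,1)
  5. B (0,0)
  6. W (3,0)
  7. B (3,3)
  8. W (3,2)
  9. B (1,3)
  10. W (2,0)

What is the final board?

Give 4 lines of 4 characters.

Move 1: B@(0,3) -> caps B=0 W=0
Move 2: W@(2,3) -> caps B=0 W=0
Move 3: B@(1,2) -> caps B=0 W=0
Move 4: W@(2,1) -> caps B=0 W=0
Move 5: B@(0,0) -> caps B=0 W=0
Move 6: W@(3,0) -> caps B=0 W=0
Move 7: B@(3,3) -> caps B=0 W=0
Move 8: W@(3,2) -> caps B=0 W=1
Move 9: B@(1,3) -> caps B=0 W=1
Move 10: W@(2,0) -> caps B=0 W=1

Answer: B..B
..BB
WW.W
W.W.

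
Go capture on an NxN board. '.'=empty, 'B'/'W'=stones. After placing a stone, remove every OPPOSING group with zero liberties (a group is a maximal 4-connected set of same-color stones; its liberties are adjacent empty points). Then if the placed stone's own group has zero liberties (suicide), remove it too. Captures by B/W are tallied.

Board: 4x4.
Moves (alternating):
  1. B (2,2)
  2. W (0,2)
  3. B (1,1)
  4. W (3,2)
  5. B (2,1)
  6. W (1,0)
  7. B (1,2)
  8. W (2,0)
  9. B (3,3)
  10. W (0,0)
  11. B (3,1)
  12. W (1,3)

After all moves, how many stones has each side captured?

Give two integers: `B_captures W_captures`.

Move 1: B@(2,2) -> caps B=0 W=0
Move 2: W@(0,2) -> caps B=0 W=0
Move 3: B@(1,1) -> caps B=0 W=0
Move 4: W@(3,2) -> caps B=0 W=0
Move 5: B@(2,1) -> caps B=0 W=0
Move 6: W@(1,0) -> caps B=0 W=0
Move 7: B@(1,2) -> caps B=0 W=0
Move 8: W@(2,0) -> caps B=0 W=0
Move 9: B@(3,3) -> caps B=0 W=0
Move 10: W@(0,0) -> caps B=0 W=0
Move 11: B@(3,1) -> caps B=1 W=0
Move 12: W@(1,3) -> caps B=1 W=0

Answer: 1 0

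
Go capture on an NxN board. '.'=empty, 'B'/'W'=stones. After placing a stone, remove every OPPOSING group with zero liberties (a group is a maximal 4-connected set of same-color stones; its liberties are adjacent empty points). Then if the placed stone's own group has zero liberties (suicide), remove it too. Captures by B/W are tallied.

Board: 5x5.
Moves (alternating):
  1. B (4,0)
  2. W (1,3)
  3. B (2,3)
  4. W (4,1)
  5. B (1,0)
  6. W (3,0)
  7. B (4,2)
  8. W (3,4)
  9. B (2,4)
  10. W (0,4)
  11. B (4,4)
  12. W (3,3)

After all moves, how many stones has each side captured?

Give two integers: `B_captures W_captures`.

Answer: 0 1

Derivation:
Move 1: B@(4,0) -> caps B=0 W=0
Move 2: W@(1,3) -> caps B=0 W=0
Move 3: B@(2,3) -> caps B=0 W=0
Move 4: W@(4,1) -> caps B=0 W=0
Move 5: B@(1,0) -> caps B=0 W=0
Move 6: W@(3,0) -> caps B=0 W=1
Move 7: B@(4,2) -> caps B=0 W=1
Move 8: W@(3,4) -> caps B=0 W=1
Move 9: B@(2,4) -> caps B=0 W=1
Move 10: W@(0,4) -> caps B=0 W=1
Move 11: B@(4,4) -> caps B=0 W=1
Move 12: W@(3,3) -> caps B=0 W=1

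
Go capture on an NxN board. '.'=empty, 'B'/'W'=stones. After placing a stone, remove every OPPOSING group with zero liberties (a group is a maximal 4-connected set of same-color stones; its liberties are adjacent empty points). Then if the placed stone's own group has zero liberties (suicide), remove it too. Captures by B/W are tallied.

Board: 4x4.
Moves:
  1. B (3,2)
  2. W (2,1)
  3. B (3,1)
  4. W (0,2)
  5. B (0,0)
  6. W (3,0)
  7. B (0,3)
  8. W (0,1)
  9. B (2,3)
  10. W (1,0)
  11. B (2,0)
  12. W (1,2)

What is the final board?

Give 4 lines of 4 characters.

Answer: .WWB
W.W.
BW.B
.BB.

Derivation:
Move 1: B@(3,2) -> caps B=0 W=0
Move 2: W@(2,1) -> caps B=0 W=0
Move 3: B@(3,1) -> caps B=0 W=0
Move 4: W@(0,2) -> caps B=0 W=0
Move 5: B@(0,0) -> caps B=0 W=0
Move 6: W@(3,0) -> caps B=0 W=0
Move 7: B@(0,3) -> caps B=0 W=0
Move 8: W@(0,1) -> caps B=0 W=0
Move 9: B@(2,3) -> caps B=0 W=0
Move 10: W@(1,0) -> caps B=0 W=1
Move 11: B@(2,0) -> caps B=1 W=1
Move 12: W@(1,2) -> caps B=1 W=1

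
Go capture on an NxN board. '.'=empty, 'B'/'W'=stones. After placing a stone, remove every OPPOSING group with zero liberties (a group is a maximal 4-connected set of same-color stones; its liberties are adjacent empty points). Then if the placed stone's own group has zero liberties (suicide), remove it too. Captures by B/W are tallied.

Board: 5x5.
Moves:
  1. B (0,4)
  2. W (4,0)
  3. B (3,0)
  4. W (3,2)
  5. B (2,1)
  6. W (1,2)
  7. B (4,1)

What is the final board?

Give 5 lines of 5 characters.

Move 1: B@(0,4) -> caps B=0 W=0
Move 2: W@(4,0) -> caps B=0 W=0
Move 3: B@(3,0) -> caps B=0 W=0
Move 4: W@(3,2) -> caps B=0 W=0
Move 5: B@(2,1) -> caps B=0 W=0
Move 6: W@(1,2) -> caps B=0 W=0
Move 7: B@(4,1) -> caps B=1 W=0

Answer: ....B
..W..
.B...
B.W..
.B...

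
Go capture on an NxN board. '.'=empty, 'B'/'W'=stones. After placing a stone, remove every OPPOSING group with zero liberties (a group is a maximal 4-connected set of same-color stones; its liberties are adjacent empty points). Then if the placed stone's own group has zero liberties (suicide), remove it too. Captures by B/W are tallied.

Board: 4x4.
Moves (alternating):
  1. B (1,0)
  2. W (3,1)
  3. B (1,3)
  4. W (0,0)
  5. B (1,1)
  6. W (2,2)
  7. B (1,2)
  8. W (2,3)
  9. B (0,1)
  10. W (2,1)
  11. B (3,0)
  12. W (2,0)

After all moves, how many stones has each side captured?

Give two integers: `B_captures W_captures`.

Answer: 1 1

Derivation:
Move 1: B@(1,0) -> caps B=0 W=0
Move 2: W@(3,1) -> caps B=0 W=0
Move 3: B@(1,3) -> caps B=0 W=0
Move 4: W@(0,0) -> caps B=0 W=0
Move 5: B@(1,1) -> caps B=0 W=0
Move 6: W@(2,2) -> caps B=0 W=0
Move 7: B@(1,2) -> caps B=0 W=0
Move 8: W@(2,3) -> caps B=0 W=0
Move 9: B@(0,1) -> caps B=1 W=0
Move 10: W@(2,1) -> caps B=1 W=0
Move 11: B@(3,0) -> caps B=1 W=0
Move 12: W@(2,0) -> caps B=1 W=1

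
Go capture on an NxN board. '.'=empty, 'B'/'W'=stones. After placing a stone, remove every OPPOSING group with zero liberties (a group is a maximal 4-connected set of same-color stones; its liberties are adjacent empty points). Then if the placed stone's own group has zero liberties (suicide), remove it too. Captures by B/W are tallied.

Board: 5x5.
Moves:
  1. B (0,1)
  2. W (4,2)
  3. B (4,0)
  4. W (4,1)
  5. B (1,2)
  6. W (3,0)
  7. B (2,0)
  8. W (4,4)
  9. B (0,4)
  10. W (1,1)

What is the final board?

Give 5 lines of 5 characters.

Answer: .B..B
.WB..
B....
W....
.WW.W

Derivation:
Move 1: B@(0,1) -> caps B=0 W=0
Move 2: W@(4,2) -> caps B=0 W=0
Move 3: B@(4,0) -> caps B=0 W=0
Move 4: W@(4,1) -> caps B=0 W=0
Move 5: B@(1,2) -> caps B=0 W=0
Move 6: W@(3,0) -> caps B=0 W=1
Move 7: B@(2,0) -> caps B=0 W=1
Move 8: W@(4,4) -> caps B=0 W=1
Move 9: B@(0,4) -> caps B=0 W=1
Move 10: W@(1,1) -> caps B=0 W=1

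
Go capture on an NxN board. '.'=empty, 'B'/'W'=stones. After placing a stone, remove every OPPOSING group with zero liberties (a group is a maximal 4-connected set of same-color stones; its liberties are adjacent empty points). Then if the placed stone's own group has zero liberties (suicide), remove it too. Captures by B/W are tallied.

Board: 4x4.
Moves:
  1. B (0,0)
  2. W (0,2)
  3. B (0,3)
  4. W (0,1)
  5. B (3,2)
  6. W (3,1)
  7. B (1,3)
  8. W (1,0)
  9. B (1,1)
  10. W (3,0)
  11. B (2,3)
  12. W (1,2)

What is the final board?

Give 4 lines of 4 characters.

Move 1: B@(0,0) -> caps B=0 W=0
Move 2: W@(0,2) -> caps B=0 W=0
Move 3: B@(0,3) -> caps B=0 W=0
Move 4: W@(0,1) -> caps B=0 W=0
Move 5: B@(3,2) -> caps B=0 W=0
Move 6: W@(3,1) -> caps B=0 W=0
Move 7: B@(1,3) -> caps B=0 W=0
Move 8: W@(1,0) -> caps B=0 W=1
Move 9: B@(1,1) -> caps B=0 W=1
Move 10: W@(3,0) -> caps B=0 W=1
Move 11: B@(2,3) -> caps B=0 W=1
Move 12: W@(1,2) -> caps B=0 W=1

Answer: .WWB
WBWB
...B
WWB.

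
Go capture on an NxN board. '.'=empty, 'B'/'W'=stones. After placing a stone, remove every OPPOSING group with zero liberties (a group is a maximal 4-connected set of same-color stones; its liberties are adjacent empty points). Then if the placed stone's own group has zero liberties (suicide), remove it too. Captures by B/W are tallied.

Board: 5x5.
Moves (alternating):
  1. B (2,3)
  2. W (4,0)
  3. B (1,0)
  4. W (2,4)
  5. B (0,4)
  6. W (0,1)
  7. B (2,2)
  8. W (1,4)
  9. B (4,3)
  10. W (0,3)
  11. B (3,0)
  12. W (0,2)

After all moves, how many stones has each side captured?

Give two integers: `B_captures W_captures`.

Move 1: B@(2,3) -> caps B=0 W=0
Move 2: W@(4,0) -> caps B=0 W=0
Move 3: B@(1,0) -> caps B=0 W=0
Move 4: W@(2,4) -> caps B=0 W=0
Move 5: B@(0,4) -> caps B=0 W=0
Move 6: W@(0,1) -> caps B=0 W=0
Move 7: B@(2,2) -> caps B=0 W=0
Move 8: W@(1,4) -> caps B=0 W=0
Move 9: B@(4,3) -> caps B=0 W=0
Move 10: W@(0,3) -> caps B=0 W=1
Move 11: B@(3,0) -> caps B=0 W=1
Move 12: W@(0,2) -> caps B=0 W=1

Answer: 0 1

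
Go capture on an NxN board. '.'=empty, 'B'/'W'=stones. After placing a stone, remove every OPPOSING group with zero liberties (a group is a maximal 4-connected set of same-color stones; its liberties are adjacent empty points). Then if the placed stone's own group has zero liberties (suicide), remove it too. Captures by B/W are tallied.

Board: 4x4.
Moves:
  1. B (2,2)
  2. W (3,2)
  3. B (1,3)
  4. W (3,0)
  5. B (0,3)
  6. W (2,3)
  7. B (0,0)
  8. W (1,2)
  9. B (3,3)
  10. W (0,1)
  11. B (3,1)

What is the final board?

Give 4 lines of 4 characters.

Move 1: B@(2,2) -> caps B=0 W=0
Move 2: W@(3,2) -> caps B=0 W=0
Move 3: B@(1,3) -> caps B=0 W=0
Move 4: W@(3,0) -> caps B=0 W=0
Move 5: B@(0,3) -> caps B=0 W=0
Move 6: W@(2,3) -> caps B=0 W=0
Move 7: B@(0,0) -> caps B=0 W=0
Move 8: W@(1,2) -> caps B=0 W=0
Move 9: B@(3,3) -> caps B=1 W=0
Move 10: W@(0,1) -> caps B=1 W=0
Move 11: B@(3,1) -> caps B=2 W=0

Answer: BW.B
..WB
..B.
WB.B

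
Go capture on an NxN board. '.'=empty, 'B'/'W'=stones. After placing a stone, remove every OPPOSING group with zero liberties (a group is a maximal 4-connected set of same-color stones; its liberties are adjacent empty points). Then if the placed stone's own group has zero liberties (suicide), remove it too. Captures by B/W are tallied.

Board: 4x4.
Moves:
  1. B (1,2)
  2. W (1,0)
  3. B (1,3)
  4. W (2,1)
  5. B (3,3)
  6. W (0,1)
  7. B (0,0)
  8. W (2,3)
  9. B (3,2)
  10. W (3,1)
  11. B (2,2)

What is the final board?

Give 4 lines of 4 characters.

Answer: .W..
W.BB
.WB.
.WBB

Derivation:
Move 1: B@(1,2) -> caps B=0 W=0
Move 2: W@(1,0) -> caps B=0 W=0
Move 3: B@(1,3) -> caps B=0 W=0
Move 4: W@(2,1) -> caps B=0 W=0
Move 5: B@(3,3) -> caps B=0 W=0
Move 6: W@(0,1) -> caps B=0 W=0
Move 7: B@(0,0) -> caps B=0 W=0
Move 8: W@(2,3) -> caps B=0 W=0
Move 9: B@(3,2) -> caps B=0 W=0
Move 10: W@(3,1) -> caps B=0 W=0
Move 11: B@(2,2) -> caps B=1 W=0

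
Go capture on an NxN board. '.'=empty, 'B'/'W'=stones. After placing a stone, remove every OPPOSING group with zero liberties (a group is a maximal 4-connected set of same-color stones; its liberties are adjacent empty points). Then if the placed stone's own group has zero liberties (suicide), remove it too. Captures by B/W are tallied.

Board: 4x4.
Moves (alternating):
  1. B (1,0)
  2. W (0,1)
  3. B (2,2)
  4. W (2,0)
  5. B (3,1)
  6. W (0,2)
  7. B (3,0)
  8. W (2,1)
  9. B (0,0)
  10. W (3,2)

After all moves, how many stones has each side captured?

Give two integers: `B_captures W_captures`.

Move 1: B@(1,0) -> caps B=0 W=0
Move 2: W@(0,1) -> caps B=0 W=0
Move 3: B@(2,2) -> caps B=0 W=0
Move 4: W@(2,0) -> caps B=0 W=0
Move 5: B@(3,1) -> caps B=0 W=0
Move 6: W@(0,2) -> caps B=0 W=0
Move 7: B@(3,0) -> caps B=0 W=0
Move 8: W@(2,1) -> caps B=0 W=0
Move 9: B@(0,0) -> caps B=0 W=0
Move 10: W@(3,2) -> caps B=0 W=2

Answer: 0 2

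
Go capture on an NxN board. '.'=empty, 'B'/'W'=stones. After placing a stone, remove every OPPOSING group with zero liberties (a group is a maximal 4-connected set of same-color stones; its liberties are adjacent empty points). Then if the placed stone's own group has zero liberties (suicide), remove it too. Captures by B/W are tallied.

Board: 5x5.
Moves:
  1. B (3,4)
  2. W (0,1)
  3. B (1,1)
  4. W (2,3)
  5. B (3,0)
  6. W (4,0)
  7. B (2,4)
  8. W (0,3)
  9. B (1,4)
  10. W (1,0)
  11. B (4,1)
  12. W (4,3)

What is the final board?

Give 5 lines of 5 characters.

Answer: .W.W.
WB..B
...WB
B...B
.B.W.

Derivation:
Move 1: B@(3,4) -> caps B=0 W=0
Move 2: W@(0,1) -> caps B=0 W=0
Move 3: B@(1,1) -> caps B=0 W=0
Move 4: W@(2,3) -> caps B=0 W=0
Move 5: B@(3,0) -> caps B=0 W=0
Move 6: W@(4,0) -> caps B=0 W=0
Move 7: B@(2,4) -> caps B=0 W=0
Move 8: W@(0,3) -> caps B=0 W=0
Move 9: B@(1,4) -> caps B=0 W=0
Move 10: W@(1,0) -> caps B=0 W=0
Move 11: B@(4,1) -> caps B=1 W=0
Move 12: W@(4,3) -> caps B=1 W=0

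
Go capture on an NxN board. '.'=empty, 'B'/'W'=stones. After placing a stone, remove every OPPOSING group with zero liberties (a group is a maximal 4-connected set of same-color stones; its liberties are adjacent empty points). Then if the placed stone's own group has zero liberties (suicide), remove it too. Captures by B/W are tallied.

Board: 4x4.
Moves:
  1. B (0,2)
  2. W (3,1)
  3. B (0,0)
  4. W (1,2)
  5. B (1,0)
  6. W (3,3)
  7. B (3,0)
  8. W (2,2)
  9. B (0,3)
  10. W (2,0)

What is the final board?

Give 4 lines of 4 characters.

Move 1: B@(0,2) -> caps B=0 W=0
Move 2: W@(3,1) -> caps B=0 W=0
Move 3: B@(0,0) -> caps B=0 W=0
Move 4: W@(1,2) -> caps B=0 W=0
Move 5: B@(1,0) -> caps B=0 W=0
Move 6: W@(3,3) -> caps B=0 W=0
Move 7: B@(3,0) -> caps B=0 W=0
Move 8: W@(2,2) -> caps B=0 W=0
Move 9: B@(0,3) -> caps B=0 W=0
Move 10: W@(2,0) -> caps B=0 W=1

Answer: B.BB
B.W.
W.W.
.W.W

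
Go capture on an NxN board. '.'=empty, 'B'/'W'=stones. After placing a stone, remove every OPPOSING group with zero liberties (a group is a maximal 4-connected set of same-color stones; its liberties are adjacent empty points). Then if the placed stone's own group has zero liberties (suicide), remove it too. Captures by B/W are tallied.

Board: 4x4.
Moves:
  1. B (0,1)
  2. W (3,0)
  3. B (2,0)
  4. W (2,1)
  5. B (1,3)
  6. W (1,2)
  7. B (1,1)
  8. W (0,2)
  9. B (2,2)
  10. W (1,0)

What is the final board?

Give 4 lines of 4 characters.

Answer: .BW.
WBWB
.WB.
W...

Derivation:
Move 1: B@(0,1) -> caps B=0 W=0
Move 2: W@(3,0) -> caps B=0 W=0
Move 3: B@(2,0) -> caps B=0 W=0
Move 4: W@(2,1) -> caps B=0 W=0
Move 5: B@(1,3) -> caps B=0 W=0
Move 6: W@(1,2) -> caps B=0 W=0
Move 7: B@(1,1) -> caps B=0 W=0
Move 8: W@(0,2) -> caps B=0 W=0
Move 9: B@(2,2) -> caps B=0 W=0
Move 10: W@(1,0) -> caps B=0 W=1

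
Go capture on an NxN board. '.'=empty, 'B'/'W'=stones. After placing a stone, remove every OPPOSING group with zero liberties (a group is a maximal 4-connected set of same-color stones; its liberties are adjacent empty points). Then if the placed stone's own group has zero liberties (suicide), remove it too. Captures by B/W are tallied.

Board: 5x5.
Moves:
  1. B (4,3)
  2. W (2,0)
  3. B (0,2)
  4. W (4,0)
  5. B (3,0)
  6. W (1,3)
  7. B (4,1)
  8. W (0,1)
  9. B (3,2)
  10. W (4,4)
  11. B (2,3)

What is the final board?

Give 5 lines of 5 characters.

Answer: .WB..
...W.
W..B.
B.B..
.B.BW

Derivation:
Move 1: B@(4,3) -> caps B=0 W=0
Move 2: W@(2,0) -> caps B=0 W=0
Move 3: B@(0,2) -> caps B=0 W=0
Move 4: W@(4,0) -> caps B=0 W=0
Move 5: B@(3,0) -> caps B=0 W=0
Move 6: W@(1,3) -> caps B=0 W=0
Move 7: B@(4,1) -> caps B=1 W=0
Move 8: W@(0,1) -> caps B=1 W=0
Move 9: B@(3,2) -> caps B=1 W=0
Move 10: W@(4,4) -> caps B=1 W=0
Move 11: B@(2,3) -> caps B=1 W=0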